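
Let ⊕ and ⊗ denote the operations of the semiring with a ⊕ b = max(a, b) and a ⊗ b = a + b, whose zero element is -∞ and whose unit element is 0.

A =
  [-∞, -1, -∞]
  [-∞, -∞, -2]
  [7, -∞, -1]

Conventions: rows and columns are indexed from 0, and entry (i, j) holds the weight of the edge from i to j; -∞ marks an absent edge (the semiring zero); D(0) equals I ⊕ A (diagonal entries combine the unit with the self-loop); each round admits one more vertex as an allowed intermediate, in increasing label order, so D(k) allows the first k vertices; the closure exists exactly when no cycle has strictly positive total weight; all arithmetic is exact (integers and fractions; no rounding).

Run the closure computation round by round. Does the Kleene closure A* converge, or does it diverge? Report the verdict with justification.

D(0):
  [0, -1, -∞]
  [-∞, 0, -2]
  [7, -∞, 0]
D(1):
  [0, -1, -∞]
  [-∞, 0, -2]
  [7, 6, 0]
Detection: at round 2, diagonal entry (2, 2) turns strictly positive.
Key observation: the cycle 2->0->1->2 has total weight 7 + (-1) + (-2), which is strictly positive.
Answer: DIVERGES — positive cycle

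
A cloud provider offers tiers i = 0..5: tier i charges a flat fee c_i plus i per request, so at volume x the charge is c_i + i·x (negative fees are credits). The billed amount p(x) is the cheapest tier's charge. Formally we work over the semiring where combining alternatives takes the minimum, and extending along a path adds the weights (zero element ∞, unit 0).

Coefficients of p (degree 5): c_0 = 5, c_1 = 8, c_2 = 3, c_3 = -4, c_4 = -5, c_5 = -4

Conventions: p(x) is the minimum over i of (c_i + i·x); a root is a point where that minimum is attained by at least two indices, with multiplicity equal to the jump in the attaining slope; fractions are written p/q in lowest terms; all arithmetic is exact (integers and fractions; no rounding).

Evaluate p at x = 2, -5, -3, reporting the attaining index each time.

p(2) = min(5+0·2=5, 8+1·2=10, 3+2·2=7, -4+3·2=2, -5+4·2=3, -4+5·2=6) = 2 (attained by i=3)
p(-5) = min(5+0·(-5)=5, 8+1·(-5)=3, 3+2·(-5)=-7, -4+3·(-5)=-19, -5+4·(-5)=-25, -4+5·(-5)=-29) = -29 (attained by i=5)
p(-3) = min(5+0·(-3)=5, 8+1·(-3)=5, 3+2·(-3)=-3, -4+3·(-3)=-13, -5+4·(-3)=-17, -4+5·(-3)=-19) = -19 (attained by i=5)
Answer: p(2) = 2; p(-5) = -29; p(-3) = -19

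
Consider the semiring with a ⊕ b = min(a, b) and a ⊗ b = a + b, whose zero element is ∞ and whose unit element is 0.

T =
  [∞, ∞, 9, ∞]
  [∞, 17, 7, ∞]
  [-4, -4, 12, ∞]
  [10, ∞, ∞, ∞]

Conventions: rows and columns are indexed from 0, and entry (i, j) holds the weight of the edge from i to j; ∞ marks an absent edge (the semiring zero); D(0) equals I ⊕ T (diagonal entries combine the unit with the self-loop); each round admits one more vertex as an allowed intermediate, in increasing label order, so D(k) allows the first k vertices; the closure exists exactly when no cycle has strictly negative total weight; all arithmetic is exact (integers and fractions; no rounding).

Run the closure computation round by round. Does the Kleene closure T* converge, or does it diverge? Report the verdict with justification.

D(0):
  [0, ∞, 9, ∞]
  [∞, 0, 7, ∞]
  [-4, -4, 0, ∞]
  [10, ∞, ∞, 0]
D(1):
  [0, ∞, 9, ∞]
  [∞, 0, 7, ∞]
  [-4, -4, 0, ∞]
  [10, ∞, 19, 0]
D(2):
  [0, ∞, 9, ∞]
  [∞, 0, 7, ∞]
  [-4, -4, 0, ∞]
  [10, ∞, 19, 0]
D(3):
  [0, 5, 9, ∞]
  [3, 0, 7, ∞]
  [-4, -4, 0, ∞]
  [10, 15, 19, 0]
D(4):
  [0, 5, 9, ∞]
  [3, 0, 7, ∞]
  [-4, -4, 0, ∞]
  [10, 15, 19, 0]
Key observation: every diagonal entry stays at the unit through all rounds, so no improving cycle exists.
Answer: CONVERGES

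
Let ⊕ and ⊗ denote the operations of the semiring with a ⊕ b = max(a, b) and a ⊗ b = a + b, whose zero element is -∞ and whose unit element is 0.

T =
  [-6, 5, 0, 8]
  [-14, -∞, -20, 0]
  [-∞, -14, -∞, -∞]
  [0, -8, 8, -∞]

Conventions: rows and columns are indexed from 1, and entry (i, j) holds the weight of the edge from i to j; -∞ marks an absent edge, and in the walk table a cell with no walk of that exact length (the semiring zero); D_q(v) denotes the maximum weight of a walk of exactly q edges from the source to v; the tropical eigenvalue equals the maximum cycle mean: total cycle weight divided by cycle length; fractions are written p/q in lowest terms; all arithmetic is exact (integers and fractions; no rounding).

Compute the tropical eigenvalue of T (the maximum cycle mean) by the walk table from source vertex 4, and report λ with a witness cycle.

q=0: [-∞, -∞, -∞, 0]
q=1: [0, -8, 8, -∞]
q=2: [-6, 5, 0, 8]
q=3: [8, 0, 16, 5]
q=4: [5, 13, 13, 16]
Optimal cycle mean attained by: cycle 1->4->1, total 8 + 0, length 2.
Answer: λ = 4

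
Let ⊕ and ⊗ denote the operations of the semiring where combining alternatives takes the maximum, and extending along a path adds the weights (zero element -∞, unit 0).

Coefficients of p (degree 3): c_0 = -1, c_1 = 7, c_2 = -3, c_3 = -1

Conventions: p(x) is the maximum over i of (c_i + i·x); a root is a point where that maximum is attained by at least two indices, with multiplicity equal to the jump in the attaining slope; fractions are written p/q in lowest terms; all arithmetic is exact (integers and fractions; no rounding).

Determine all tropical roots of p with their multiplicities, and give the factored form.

hull edge (i=0, c=-1) to (i=1, c=7): slope 8, span 1
hull edge (i=1, c=7) to (i=3, c=-1): slope -4, span 2
Factored form: p(x) = -1 ⊗ (x ⊕ (-8)) ⊗ (x ⊕ 4) ⊗ (x ⊕ 4)
Answer: roots = -8 (mult 1), 4 (mult 2)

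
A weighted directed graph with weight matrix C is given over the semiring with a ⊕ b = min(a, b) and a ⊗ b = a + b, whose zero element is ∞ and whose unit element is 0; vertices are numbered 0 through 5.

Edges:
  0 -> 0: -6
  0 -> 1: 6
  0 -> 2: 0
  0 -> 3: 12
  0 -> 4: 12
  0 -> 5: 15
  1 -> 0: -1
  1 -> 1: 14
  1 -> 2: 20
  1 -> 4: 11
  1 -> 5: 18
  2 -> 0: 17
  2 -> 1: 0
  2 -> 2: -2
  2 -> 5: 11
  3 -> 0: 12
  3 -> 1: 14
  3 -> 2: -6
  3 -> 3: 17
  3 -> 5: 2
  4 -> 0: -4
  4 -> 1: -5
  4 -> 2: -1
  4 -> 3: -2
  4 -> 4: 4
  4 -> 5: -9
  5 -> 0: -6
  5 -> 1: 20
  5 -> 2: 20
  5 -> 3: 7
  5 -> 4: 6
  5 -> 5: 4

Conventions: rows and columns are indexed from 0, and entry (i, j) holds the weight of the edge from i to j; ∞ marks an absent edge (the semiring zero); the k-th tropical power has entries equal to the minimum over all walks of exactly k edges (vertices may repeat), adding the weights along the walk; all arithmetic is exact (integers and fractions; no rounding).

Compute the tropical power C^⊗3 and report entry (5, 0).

C^⊗2:
  [-12, 0, -6, 6, 6, 3]
  [-7, 5, -1, 9, 11, 2]
  [-1, -2, -4, 18, 11, 9]
  [-4, -6, -8, 9, 8, 5]
  [-15, -1, -8, -2, -3, -5]
  [-12, 0, -6, 4, 6, -3]
C^⊗3:
  [-18, -6, -12, 0, 0, -3]
  [-13, -1, -7, 5, 5, 2]
  [-7, -4, -6, 9, 9, 2]
  [-10, -8, -10, 6, 5, -1]
  [-21, -9, -15, -5, -3, -12]
  [-18, -6, -12, 0, 0, -3]
Key observation: the optimum is the walk 5->0->0->0, with weight (-6) + (-6) + (-6) = -18.
Optimal value attained by: walk 5->0->0->0.
Answer: (C^⊗3)[5][0] = -18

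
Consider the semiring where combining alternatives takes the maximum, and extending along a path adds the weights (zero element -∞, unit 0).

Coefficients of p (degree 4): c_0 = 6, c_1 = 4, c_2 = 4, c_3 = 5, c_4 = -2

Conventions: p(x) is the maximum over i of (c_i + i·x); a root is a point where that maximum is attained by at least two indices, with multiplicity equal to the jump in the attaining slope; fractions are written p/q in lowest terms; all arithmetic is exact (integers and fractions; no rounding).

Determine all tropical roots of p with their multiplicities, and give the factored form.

hull edge (i=0, c=6) to (i=3, c=5): slope -1/3, span 3
hull edge (i=3, c=5) to (i=4, c=-2): slope -7, span 1
Factored form: p(x) = -2 ⊗ (x ⊕ 1/3) ⊗ (x ⊕ 1/3) ⊗ (x ⊕ 1/3) ⊗ (x ⊕ 7)
Answer: roots = 1/3 (mult 3), 7 (mult 1)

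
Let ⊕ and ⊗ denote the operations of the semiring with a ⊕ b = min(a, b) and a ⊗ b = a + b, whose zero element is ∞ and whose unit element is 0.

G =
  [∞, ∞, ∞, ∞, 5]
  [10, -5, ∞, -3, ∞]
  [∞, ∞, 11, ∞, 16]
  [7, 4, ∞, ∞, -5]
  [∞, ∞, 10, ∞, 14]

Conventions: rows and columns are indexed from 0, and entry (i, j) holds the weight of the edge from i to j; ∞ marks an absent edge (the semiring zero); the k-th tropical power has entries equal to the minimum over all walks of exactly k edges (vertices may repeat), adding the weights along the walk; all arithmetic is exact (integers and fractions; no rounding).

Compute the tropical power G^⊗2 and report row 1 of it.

G^⊗2:
  [∞, ∞, 15, ∞, 19]
  [4, -10, ∞, -8, -8]
  [∞, ∞, 22, ∞, 27]
  [14, -1, 5, 1, 9]
  [∞, ∞, 21, ∞, 26]
Answer: row 1 of G^⊗2 = [4, -10, ∞, -8, -8]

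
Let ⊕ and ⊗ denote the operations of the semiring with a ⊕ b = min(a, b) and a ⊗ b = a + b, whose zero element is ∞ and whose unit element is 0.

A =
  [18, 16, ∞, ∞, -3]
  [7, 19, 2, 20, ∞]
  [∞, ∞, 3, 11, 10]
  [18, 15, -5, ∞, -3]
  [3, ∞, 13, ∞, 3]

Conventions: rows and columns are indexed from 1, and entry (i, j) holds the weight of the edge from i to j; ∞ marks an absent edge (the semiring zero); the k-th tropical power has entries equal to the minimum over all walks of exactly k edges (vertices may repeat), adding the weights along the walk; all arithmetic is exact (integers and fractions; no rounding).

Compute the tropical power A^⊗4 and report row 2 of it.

A^⊗2:
  [0, 34, 10, 36, 0]
  [25, 23, 5, 13, 4]
  [13, 26, 6, 14, 8]
  [0, 34, -2, 6, 0]
  [6, 19, 16, 24, 0]
A^⊗3:
  [3, 16, 13, 21, -3]
  [7, 28, 8, 16, 7]
  [11, 29, 9, 17, 10]
  [3, 16, 1, 9, -3]
  [3, 22, 13, 27, 3]
A^⊗4:
  [0, 19, 10, 24, 0]
  [10, 23, 11, 19, 4]
  [13, 27, 12, 20, 8]
  [0, 19, 4, 12, 0]
  [6, 19, 16, 24, 0]
Answer: row 2 of A^⊗4 = [10, 23, 11, 19, 4]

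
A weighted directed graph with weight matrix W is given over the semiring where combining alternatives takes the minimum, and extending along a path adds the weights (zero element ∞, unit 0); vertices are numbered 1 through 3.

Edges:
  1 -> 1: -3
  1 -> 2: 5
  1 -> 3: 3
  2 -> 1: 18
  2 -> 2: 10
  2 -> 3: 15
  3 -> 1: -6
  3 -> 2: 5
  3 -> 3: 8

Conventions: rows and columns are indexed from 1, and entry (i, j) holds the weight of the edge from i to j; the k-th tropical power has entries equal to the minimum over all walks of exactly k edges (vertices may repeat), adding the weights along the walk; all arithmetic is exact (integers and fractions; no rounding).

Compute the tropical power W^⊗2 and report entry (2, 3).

W^⊗2:
  [-6, 2, 0]
  [9, 20, 21]
  [-9, -1, -3]
Key observation: the optimum is the walk 2->1->3, with weight 18 + 3 = 21.
Optimal value attained by: walk 2->1->3.
Answer: (W^⊗2)[2][3] = 21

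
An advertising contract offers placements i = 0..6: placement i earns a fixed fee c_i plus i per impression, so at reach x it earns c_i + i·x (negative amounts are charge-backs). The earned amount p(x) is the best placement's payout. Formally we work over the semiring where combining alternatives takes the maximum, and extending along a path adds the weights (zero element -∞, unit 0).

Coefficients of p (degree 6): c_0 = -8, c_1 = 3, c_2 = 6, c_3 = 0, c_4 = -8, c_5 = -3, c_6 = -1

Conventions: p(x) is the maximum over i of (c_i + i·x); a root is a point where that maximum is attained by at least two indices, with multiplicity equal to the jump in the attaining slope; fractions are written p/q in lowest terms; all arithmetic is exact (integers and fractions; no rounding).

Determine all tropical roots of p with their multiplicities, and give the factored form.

hull edge (i=0, c=-8) to (i=1, c=3): slope 11, span 1
hull edge (i=1, c=3) to (i=2, c=6): slope 3, span 1
hull edge (i=2, c=6) to (i=6, c=-1): slope -7/4, span 4
Factored form: p(x) = -1 ⊗ (x ⊕ (-11)) ⊗ (x ⊕ (-3)) ⊗ (x ⊕ 7/4) ⊗ (x ⊕ 7/4) ⊗ (x ⊕ 7/4) ⊗ (x ⊕ 7/4)
Answer: roots = -11 (mult 1), -3 (mult 1), 7/4 (mult 4)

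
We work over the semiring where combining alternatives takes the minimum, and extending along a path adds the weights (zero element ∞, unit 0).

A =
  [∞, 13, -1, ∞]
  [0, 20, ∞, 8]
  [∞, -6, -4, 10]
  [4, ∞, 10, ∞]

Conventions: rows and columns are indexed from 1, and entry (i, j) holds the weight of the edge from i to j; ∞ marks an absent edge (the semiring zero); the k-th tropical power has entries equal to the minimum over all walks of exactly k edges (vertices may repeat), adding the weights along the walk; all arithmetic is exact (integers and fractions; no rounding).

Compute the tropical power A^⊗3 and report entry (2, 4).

A^⊗2:
  [13, -7, -5, 9]
  [12, 13, -1, 28]
  [-6, -10, -8, 2]
  [∞, 4, 3, 20]
A^⊗3:
  [-7, -11, -9, 1]
  [13, -7, -5, 9]
  [-10, -14, -12, -2]
  [4, -3, -1, 12]
Key observation: the optimum is the walk 2->1->3->4, with weight 0 + (-1) + 10 = 9.
Optimal value attained by: walk 2->1->3->4.
Answer: (A^⊗3)[2][4] = 9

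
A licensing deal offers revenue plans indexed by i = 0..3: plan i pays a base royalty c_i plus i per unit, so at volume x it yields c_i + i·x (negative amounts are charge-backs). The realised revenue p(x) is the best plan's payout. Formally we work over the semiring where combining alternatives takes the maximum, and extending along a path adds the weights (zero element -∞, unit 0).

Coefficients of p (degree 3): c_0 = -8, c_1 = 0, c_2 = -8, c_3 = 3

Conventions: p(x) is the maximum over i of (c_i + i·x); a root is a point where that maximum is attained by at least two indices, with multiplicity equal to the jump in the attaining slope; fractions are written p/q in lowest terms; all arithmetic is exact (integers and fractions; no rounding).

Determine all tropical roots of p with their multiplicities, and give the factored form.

hull edge (i=0, c=-8) to (i=1, c=0): slope 8, span 1
hull edge (i=1, c=0) to (i=3, c=3): slope 3/2, span 2
Factored form: p(x) = 3 ⊗ (x ⊕ (-8)) ⊗ (x ⊕ (-3/2)) ⊗ (x ⊕ (-3/2))
Answer: roots = -8 (mult 1), -3/2 (mult 2)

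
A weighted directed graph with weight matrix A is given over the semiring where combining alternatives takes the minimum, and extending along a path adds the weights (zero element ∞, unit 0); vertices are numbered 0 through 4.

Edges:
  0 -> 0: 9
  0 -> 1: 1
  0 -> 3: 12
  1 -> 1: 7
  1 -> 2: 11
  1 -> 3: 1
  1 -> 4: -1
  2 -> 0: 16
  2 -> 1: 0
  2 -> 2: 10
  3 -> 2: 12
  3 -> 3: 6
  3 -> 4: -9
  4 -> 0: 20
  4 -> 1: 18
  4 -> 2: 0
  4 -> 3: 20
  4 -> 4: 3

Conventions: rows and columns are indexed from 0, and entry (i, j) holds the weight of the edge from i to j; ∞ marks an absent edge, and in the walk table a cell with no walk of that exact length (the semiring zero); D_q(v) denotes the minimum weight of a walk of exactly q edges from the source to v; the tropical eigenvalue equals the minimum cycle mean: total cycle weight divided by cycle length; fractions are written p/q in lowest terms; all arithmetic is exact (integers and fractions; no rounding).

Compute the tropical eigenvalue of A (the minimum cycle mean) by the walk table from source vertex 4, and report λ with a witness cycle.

q=0: [∞, ∞, ∞, ∞, 0]
q=1: [20, 18, 0, 20, 3]
q=2: [16, 0, 3, 19, 6]
q=3: [19, 3, 6, 1, -1]
q=4: [19, 6, -1, 4, -8]
q=5: [12, -1, -8, 7, -5]
Optimal cycle mean attained by: cycle 1->3->4->2->1, total 1 + (-9) + 0 + 0, length 4.
Answer: λ = -2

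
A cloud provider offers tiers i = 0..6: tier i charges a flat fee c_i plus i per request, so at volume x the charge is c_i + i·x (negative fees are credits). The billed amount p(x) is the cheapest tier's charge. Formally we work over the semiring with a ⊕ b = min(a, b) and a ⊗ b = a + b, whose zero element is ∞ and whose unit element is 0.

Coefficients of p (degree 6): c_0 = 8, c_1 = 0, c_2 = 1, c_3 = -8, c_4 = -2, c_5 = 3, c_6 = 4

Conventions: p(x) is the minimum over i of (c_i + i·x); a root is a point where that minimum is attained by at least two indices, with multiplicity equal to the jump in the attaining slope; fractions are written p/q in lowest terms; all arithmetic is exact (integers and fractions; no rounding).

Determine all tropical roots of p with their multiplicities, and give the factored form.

hull edge (i=0, c=8) to (i=1, c=0): slope -8, span 1
hull edge (i=1, c=0) to (i=3, c=-8): slope -4, span 2
hull edge (i=3, c=-8) to (i=6, c=4): slope 4, span 3
Factored form: p(x) = 4 ⊗ (x ⊕ (-4)) ⊗ (x ⊕ (-4)) ⊗ (x ⊕ (-4)) ⊗ (x ⊕ 4) ⊗ (x ⊕ 4) ⊗ (x ⊕ 8)
Answer: roots = -4 (mult 3), 4 (mult 2), 8 (mult 1)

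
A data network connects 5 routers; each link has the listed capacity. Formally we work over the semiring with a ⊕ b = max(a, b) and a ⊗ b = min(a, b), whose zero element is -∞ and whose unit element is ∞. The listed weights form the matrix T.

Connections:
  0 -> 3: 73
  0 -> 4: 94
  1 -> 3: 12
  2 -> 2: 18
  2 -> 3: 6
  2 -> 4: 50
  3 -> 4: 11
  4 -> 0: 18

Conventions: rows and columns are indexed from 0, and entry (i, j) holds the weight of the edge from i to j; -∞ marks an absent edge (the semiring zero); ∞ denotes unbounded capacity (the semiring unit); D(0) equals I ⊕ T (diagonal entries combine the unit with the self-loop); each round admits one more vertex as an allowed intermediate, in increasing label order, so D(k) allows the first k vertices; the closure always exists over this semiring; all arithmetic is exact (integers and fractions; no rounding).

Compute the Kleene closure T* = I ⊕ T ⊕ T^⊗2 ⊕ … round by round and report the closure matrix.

D(0):
  [∞, -∞, -∞, 73, 94]
  [-∞, ∞, -∞, 12, -∞]
  [-∞, -∞, ∞, 6, 50]
  [-∞, -∞, -∞, ∞, 11]
  [18, -∞, -∞, -∞, ∞]
D(1):
  [∞, -∞, -∞, 73, 94]
  [-∞, ∞, -∞, 12, -∞]
  [-∞, -∞, ∞, 6, 50]
  [-∞, -∞, -∞, ∞, 11]
  [18, -∞, -∞, 18, ∞]
D(2):
  [∞, -∞, -∞, 73, 94]
  [-∞, ∞, -∞, 12, -∞]
  [-∞, -∞, ∞, 6, 50]
  [-∞, -∞, -∞, ∞, 11]
  [18, -∞, -∞, 18, ∞]
D(3):
  [∞, -∞, -∞, 73, 94]
  [-∞, ∞, -∞, 12, -∞]
  [-∞, -∞, ∞, 6, 50]
  [-∞, -∞, -∞, ∞, 11]
  [18, -∞, -∞, 18, ∞]
D(4):
  [∞, -∞, -∞, 73, 94]
  [-∞, ∞, -∞, 12, 11]
  [-∞, -∞, ∞, 6, 50]
  [-∞, -∞, -∞, ∞, 11]
  [18, -∞, -∞, 18, ∞]
D(5):
  [∞, -∞, -∞, 73, 94]
  [11, ∞, -∞, 12, 11]
  [18, -∞, ∞, 18, 50]
  [11, -∞, -∞, ∞, 11]
  [18, -∞, -∞, 18, ∞]
Answer: T* = [[∞, -∞, -∞, 73, 94], [11, ∞, -∞, 12, 11], [18, -∞, ∞, 18, 50], [11, -∞, -∞, ∞, 11], [18, -∞, -∞, 18, ∞]]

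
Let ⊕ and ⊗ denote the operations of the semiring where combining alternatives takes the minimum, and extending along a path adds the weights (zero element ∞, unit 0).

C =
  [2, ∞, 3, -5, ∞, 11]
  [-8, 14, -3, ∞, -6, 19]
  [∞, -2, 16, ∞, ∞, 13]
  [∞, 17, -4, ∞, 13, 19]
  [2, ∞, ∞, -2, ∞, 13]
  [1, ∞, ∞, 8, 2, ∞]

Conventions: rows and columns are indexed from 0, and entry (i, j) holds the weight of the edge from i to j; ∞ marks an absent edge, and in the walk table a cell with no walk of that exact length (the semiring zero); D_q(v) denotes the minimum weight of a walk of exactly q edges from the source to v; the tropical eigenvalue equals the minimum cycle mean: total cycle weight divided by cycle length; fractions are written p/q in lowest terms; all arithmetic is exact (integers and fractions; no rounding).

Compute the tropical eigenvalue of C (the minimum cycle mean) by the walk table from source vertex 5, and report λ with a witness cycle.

q=0: [∞, ∞, ∞, ∞, ∞, 0]
q=1: [1, ∞, ∞, 8, 2, ∞]
q=2: [3, 25, 4, -4, 21, 12]
q=3: [5, 2, -8, -2, 9, 14]
q=4: [-6, -10, -6, 0, -4, 5]
q=5: [-18, -8, -13, -11, -16, 5]
q=6: [-16, -15, -15, -23, -14, -7]
Optimal cycle mean attained by: cycle 0->3->2->1->0, total (-5) + (-4) + (-2) + (-8), length 4.
Answer: λ = -19/4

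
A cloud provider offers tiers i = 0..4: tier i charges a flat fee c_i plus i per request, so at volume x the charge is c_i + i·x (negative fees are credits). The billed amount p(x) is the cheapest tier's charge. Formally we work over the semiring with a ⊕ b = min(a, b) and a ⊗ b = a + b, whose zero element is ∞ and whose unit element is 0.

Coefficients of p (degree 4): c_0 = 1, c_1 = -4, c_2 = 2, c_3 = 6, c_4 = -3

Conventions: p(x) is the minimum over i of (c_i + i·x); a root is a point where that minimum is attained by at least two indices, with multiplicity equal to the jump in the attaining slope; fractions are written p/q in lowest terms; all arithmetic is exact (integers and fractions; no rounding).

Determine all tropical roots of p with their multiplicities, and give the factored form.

hull edge (i=0, c=1) to (i=1, c=-4): slope -5, span 1
hull edge (i=1, c=-4) to (i=4, c=-3): slope 1/3, span 3
Factored form: p(x) = -3 ⊗ (x ⊕ (-1/3)) ⊗ (x ⊕ (-1/3)) ⊗ (x ⊕ (-1/3)) ⊗ (x ⊕ 5)
Answer: roots = -1/3 (mult 3), 5 (mult 1)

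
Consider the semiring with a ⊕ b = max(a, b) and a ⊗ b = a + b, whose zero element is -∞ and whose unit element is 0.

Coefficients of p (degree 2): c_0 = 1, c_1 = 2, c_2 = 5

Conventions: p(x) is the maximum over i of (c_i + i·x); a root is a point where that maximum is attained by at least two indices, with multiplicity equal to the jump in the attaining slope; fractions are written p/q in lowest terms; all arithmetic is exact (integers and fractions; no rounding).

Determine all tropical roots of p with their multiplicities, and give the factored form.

hull edge (i=0, c=1) to (i=2, c=5): slope 2, span 2
Factored form: p(x) = 5 ⊗ (x ⊕ (-2)) ⊗ (x ⊕ (-2))
Answer: roots = -2 (mult 2)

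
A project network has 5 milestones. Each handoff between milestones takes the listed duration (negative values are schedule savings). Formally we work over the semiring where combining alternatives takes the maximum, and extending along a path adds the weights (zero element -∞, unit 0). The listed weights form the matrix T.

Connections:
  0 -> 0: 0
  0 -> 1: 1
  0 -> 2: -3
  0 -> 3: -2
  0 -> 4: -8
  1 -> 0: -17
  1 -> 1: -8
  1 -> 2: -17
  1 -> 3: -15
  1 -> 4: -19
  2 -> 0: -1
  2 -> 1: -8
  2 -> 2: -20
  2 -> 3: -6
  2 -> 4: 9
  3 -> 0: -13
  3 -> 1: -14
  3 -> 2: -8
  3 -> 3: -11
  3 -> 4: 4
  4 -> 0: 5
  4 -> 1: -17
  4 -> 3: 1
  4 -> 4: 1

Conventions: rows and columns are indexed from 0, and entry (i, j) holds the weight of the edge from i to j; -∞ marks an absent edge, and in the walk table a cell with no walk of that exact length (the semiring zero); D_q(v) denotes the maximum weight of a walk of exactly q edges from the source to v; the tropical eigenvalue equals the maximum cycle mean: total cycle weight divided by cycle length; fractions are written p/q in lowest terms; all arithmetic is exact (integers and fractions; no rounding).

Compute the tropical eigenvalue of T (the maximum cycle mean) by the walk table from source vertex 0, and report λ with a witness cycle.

q=0: [0, -∞, -∞, -∞, -∞]
q=1: [0, 1, -3, -2, -8]
q=2: [0, 1, -3, -2, 6]
q=3: [11, 1, -3, 7, 7]
q=4: [12, 12, 8, 9, 11]
q=5: [16, 13, 9, 12, 17]
Optimal cycle mean attained by: cycle 0->2->4->0, total (-3) + 9 + 5, length 3.
Answer: λ = 11/3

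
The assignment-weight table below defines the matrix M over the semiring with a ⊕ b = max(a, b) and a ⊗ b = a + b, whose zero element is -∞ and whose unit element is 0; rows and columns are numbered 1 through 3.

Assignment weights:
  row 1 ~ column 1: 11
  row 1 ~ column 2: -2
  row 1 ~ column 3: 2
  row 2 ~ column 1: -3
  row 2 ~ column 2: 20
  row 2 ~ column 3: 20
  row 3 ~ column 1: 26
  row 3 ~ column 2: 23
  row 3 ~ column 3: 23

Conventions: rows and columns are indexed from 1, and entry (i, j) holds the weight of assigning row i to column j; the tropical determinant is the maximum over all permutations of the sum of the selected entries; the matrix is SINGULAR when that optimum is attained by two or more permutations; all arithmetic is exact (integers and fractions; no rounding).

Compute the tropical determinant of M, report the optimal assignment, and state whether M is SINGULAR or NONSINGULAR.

σ = (1, 2, 3): 11 + 20 + 23 = 54
σ = (1, 3, 2): 11 + 20 + 23 = 54
σ = (2, 1, 3): (-2) + (-3) + 23 = 18
σ = (2, 3, 1): (-2) + 20 + 26 = 44
σ = (3, 1, 2): 2 + (-3) + 23 = 22
σ = (3, 2, 1): 2 + 20 + 26 = 48
Optimal value attained by: σ = (1, 2, 3).
Answer: det⊕(M) = 54; verdict: SINGULAR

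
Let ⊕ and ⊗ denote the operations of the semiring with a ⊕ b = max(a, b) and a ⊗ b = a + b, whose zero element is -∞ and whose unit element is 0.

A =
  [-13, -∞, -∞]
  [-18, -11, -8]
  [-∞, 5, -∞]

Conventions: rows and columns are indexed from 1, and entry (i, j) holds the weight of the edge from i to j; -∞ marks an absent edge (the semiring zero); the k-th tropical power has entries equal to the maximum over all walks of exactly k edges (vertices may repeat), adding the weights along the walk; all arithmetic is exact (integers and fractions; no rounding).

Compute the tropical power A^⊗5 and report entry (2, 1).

A^⊗2:
  [-26, -∞, -∞]
  [-29, -3, -19]
  [-13, -6, -3]
A^⊗3:
  [-39, -∞, -∞]
  [-21, -14, -11]
  [-24, 2, -14]
A^⊗4:
  [-52, -∞, -∞]
  [-32, -6, -22]
  [-16, -9, -6]
A^⊗5:
  [-65, -∞, -∞]
  [-24, -17, -14]
  [-27, -1, -17]
Key observation: the optimum is the walk 2->3->2->3->2->1, with weight (-8) + 5 + (-8) + 5 + (-18) = -24.
Optimal value attained by: walk 2->3->2->3->2->1.
Answer: (A^⊗5)[2][1] = -24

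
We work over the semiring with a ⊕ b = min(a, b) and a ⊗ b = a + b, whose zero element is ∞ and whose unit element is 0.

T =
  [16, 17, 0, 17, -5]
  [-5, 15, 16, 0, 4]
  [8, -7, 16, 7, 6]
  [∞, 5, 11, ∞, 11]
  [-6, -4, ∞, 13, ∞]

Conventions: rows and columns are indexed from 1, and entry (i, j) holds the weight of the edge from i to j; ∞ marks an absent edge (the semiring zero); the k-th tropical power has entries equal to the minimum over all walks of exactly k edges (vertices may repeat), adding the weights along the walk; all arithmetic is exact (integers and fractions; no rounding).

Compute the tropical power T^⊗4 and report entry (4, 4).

T^⊗2:
  [-11, -9, 16, 7, 6]
  [-2, 0, -5, 12, -10]
  [-12, 2, 8, -7, -3]
  [0, 4, 21, 5, 9]
  [-9, 11, -6, -4, -11]
T^⊗3:
  [-14, 2, -11, -9, -16]
  [-16, -14, -2, 0, -7]
  [-9, -7, -12, 2, -17]
  [-1, 5, 0, 4, -5]
  [-17, -15, -9, 1, -14]
T^⊗4:
  [-22, -20, -14, -4, -19]
  [-19, -11, -16, -14, -21]
  [-23, -21, -9, -7, -14]
  [-11, -9, -1, 5, -6]
  [-20, -18, -17, -15, -22]
Key observation: the optimum is the walk 4->2->5->2->4, with weight 5 + 4 + (-4) + 0 = 5.
Optimal value attained by: walk 4->2->5->2->4.
Answer: (T^⊗4)[4][4] = 5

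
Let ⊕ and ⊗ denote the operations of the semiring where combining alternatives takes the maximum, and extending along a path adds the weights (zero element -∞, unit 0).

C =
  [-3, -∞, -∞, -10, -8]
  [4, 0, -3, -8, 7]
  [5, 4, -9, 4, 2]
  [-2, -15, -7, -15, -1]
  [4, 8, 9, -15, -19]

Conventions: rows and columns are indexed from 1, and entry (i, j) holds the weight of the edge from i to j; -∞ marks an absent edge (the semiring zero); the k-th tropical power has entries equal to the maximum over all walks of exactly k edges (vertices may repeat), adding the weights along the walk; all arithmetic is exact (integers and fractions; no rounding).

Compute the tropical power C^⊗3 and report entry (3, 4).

C^⊗2:
  [-4, 0, 1, -13, -11]
  [11, 15, 16, 1, 7]
  [8, 10, 11, -4, 11]
  [3, 7, 8, -3, -5]
  [14, 13, 5, 13, 15]
C^⊗3:
  [6, 5, -2, 5, 7]
  [21, 20, 16, 20, 22]
  [16, 19, 20, 15, 17]
  [13, 12, 4, 12, 14]
  [19, 23, 24, 9, 20]
Key observation: the optimum is the walk 3->5->3->4, with weight 2 + 9 + 4 = 15.
Optimal value attained by: walk 3->5->3->4.
Answer: (C^⊗3)[3][4] = 15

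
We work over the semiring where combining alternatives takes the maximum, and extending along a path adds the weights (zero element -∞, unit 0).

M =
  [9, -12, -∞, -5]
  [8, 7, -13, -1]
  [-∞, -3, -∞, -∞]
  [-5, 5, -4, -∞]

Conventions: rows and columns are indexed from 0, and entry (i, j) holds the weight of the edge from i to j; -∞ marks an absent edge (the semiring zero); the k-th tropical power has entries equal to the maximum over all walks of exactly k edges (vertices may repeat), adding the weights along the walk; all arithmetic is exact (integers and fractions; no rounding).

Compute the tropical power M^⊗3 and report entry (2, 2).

M^⊗2:
  [18, 0, -9, 4]
  [17, 14, -5, 6]
  [5, 4, -16, -4]
  [13, 12, -8, 4]
M^⊗3:
  [27, 9, 0, 13]
  [26, 21, 2, 13]
  [14, 11, -8, 3]
  [22, 19, 0, 11]
Key observation: the optimum is the walk 2->1->3->2, with weight (-3) + (-1) + (-4) = -8.
Optimal value attained by: walk 2->1->3->2.
Answer: (M^⊗3)[2][2] = -8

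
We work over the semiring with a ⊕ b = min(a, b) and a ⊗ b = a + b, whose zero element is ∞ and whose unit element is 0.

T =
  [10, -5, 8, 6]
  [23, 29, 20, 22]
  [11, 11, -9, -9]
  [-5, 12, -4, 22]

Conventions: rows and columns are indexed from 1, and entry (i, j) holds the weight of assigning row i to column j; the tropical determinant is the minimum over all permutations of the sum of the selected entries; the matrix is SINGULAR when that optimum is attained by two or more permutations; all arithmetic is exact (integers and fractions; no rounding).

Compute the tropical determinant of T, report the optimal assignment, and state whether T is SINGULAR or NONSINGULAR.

σ = (1, 2, 3, 4): 10 + 29 + (-9) + 22 = 52
σ = (1, 2, 4, 3): 10 + 29 + (-9) + (-4) = 26
σ = (1, 3, 2, 4): 10 + 20 + 11 + 22 = 63
σ = (1, 3, 4, 2): 10 + 20 + (-9) + 12 = 33
σ = (1, 4, 2, 3): 10 + 22 + 11 + (-4) = 39
σ = (1, 4, 3, 2): 10 + 22 + (-9) + 12 = 35
σ = (2, 1, 3, 4): (-5) + 23 + (-9) + 22 = 31
σ = (2, 1, 4, 3): (-5) + 23 + (-9) + (-4) = 5
σ = (2, 3, 1, 4): (-5) + 20 + 11 + 22 = 48
σ = (2, 3, 4, 1): (-5) + 20 + (-9) + (-5) = 1
σ = (2, 4, 1, 3): (-5) + 22 + 11 + (-4) = 24
σ = (2, 4, 3, 1): (-5) + 22 + (-9) + (-5) = 3
σ = (3, 1, 2, 4): 8 + 23 + 11 + 22 = 64
σ = (3, 1, 4, 2): 8 + 23 + (-9) + 12 = 34
σ = (3, 2, 1, 4): 8 + 29 + 11 + 22 = 70
σ = (3, 2, 4, 1): 8 + 29 + (-9) + (-5) = 23
σ = (3, 4, 1, 2): 8 + 22 + 11 + 12 = 53
σ = (3, 4, 2, 1): 8 + 22 + 11 + (-5) = 36
σ = (4, 1, 2, 3): 6 + 23 + 11 + (-4) = 36
σ = (4, 1, 3, 2): 6 + 23 + (-9) + 12 = 32
σ = (4, 2, 1, 3): 6 + 29 + 11 + (-4) = 42
σ = (4, 2, 3, 1): 6 + 29 + (-9) + (-5) = 21
σ = (4, 3, 1, 2): 6 + 20 + 11 + 12 = 49
σ = (4, 3, 2, 1): 6 + 20 + 11 + (-5) = 32
Optimal value attained by: σ = (2, 3, 4, 1).
Answer: det⊕(T) = 1; verdict: NONSINGULAR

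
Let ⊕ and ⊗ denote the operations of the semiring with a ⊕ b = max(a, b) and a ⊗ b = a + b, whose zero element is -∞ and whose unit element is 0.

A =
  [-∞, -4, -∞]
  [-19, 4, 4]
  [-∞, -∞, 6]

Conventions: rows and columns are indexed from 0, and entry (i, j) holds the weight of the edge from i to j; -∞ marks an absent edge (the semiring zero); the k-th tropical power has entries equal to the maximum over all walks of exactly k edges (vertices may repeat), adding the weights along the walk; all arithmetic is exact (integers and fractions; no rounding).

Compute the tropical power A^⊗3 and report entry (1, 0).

A^⊗2:
  [-23, 0, 0]
  [-15, 8, 10]
  [-∞, -∞, 12]
A^⊗3:
  [-19, 4, 6]
  [-11, 12, 16]
  [-∞, -∞, 18]
Key observation: the optimum is the walk 1->1->1->0, with weight 4 + 4 + (-19) = -11.
Optimal value attained by: walk 1->1->1->0.
Answer: (A^⊗3)[1][0] = -11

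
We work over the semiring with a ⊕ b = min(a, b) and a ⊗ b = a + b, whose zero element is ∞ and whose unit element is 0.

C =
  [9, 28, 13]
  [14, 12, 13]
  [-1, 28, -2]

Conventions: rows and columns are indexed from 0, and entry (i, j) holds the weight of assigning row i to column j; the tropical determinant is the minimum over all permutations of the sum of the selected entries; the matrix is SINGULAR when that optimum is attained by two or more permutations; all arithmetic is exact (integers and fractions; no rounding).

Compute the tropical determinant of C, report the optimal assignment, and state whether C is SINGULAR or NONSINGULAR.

σ = (0, 1, 2): 9 + 12 + (-2) = 19
σ = (0, 2, 1): 9 + 13 + 28 = 50
σ = (1, 0, 2): 28 + 14 + (-2) = 40
σ = (1, 2, 0): 28 + 13 + (-1) = 40
σ = (2, 0, 1): 13 + 14 + 28 = 55
σ = (2, 1, 0): 13 + 12 + (-1) = 24
Optimal value attained by: σ = (0, 1, 2).
Answer: det⊕(C) = 19; verdict: NONSINGULAR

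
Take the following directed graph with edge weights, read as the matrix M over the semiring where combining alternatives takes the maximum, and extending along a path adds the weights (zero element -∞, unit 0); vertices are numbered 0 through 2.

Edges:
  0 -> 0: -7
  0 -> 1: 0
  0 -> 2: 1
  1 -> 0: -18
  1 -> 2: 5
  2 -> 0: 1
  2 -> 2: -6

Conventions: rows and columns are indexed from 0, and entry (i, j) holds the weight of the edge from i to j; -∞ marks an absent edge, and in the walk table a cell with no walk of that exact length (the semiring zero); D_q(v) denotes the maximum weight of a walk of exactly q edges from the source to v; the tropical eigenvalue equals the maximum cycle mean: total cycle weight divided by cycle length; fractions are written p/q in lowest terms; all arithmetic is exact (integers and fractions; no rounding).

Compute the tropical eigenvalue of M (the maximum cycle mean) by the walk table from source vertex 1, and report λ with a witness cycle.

q=0: [-∞, 0, -∞]
q=1: [-18, -∞, 5]
q=2: [6, -18, -1]
q=3: [0, 6, 7]
Optimal cycle mean attained by: cycle 0->1->2->0, total 0 + 5 + 1, length 3.
Answer: λ = 2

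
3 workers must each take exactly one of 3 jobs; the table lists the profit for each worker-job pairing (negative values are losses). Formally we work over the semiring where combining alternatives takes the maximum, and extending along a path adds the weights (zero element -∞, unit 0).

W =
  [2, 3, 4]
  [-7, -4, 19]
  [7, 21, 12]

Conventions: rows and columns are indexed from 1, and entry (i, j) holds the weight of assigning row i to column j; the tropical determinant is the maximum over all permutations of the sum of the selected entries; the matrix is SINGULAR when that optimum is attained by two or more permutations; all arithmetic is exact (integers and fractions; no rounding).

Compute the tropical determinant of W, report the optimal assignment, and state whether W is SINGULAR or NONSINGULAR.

σ = (1, 2, 3): 2 + (-4) + 12 = 10
σ = (1, 3, 2): 2 + 19 + 21 = 42
σ = (2, 1, 3): 3 + (-7) + 12 = 8
σ = (2, 3, 1): 3 + 19 + 7 = 29
σ = (3, 1, 2): 4 + (-7) + 21 = 18
σ = (3, 2, 1): 4 + (-4) + 7 = 7
Optimal value attained by: σ = (1, 3, 2).
Answer: det⊕(W) = 42; verdict: NONSINGULAR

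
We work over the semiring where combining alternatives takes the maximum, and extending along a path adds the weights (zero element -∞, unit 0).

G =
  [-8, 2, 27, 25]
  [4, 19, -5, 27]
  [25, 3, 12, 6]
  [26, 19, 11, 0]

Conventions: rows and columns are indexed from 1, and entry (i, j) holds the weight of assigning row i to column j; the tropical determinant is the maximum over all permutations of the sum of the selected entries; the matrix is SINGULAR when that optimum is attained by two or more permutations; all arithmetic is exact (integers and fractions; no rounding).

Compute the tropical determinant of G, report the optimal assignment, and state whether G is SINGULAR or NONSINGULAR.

σ = (1, 2, 3, 4): (-8) + 19 + 12 + 0 = 23
σ = (1, 2, 4, 3): (-8) + 19 + 6 + 11 = 28
σ = (1, 3, 2, 4): (-8) + (-5) + 3 + 0 = -10
σ = (1, 3, 4, 2): (-8) + (-5) + 6 + 19 = 12
σ = (1, 4, 2, 3): (-8) + 27 + 3 + 11 = 33
σ = (1, 4, 3, 2): (-8) + 27 + 12 + 19 = 50
σ = (2, 1, 3, 4): 2 + 4 + 12 + 0 = 18
σ = (2, 1, 4, 3): 2 + 4 + 6 + 11 = 23
σ = (2, 3, 1, 4): 2 + (-5) + 25 + 0 = 22
σ = (2, 3, 4, 1): 2 + (-5) + 6 + 26 = 29
σ = (2, 4, 1, 3): 2 + 27 + 25 + 11 = 65
σ = (2, 4, 3, 1): 2 + 27 + 12 + 26 = 67
σ = (3, 1, 2, 4): 27 + 4 + 3 + 0 = 34
σ = (3, 1, 4, 2): 27 + 4 + 6 + 19 = 56
σ = (3, 2, 1, 4): 27 + 19 + 25 + 0 = 71
σ = (3, 2, 4, 1): 27 + 19 + 6 + 26 = 78
σ = (3, 4, 1, 2): 27 + 27 + 25 + 19 = 98
σ = (3, 4, 2, 1): 27 + 27 + 3 + 26 = 83
σ = (4, 1, 2, 3): 25 + 4 + 3 + 11 = 43
σ = (4, 1, 3, 2): 25 + 4 + 12 + 19 = 60
σ = (4, 2, 1, 3): 25 + 19 + 25 + 11 = 80
σ = (4, 2, 3, 1): 25 + 19 + 12 + 26 = 82
σ = (4, 3, 1, 2): 25 + (-5) + 25 + 19 = 64
σ = (4, 3, 2, 1): 25 + (-5) + 3 + 26 = 49
Optimal value attained by: σ = (3, 4, 1, 2).
Answer: det⊕(G) = 98; verdict: NONSINGULAR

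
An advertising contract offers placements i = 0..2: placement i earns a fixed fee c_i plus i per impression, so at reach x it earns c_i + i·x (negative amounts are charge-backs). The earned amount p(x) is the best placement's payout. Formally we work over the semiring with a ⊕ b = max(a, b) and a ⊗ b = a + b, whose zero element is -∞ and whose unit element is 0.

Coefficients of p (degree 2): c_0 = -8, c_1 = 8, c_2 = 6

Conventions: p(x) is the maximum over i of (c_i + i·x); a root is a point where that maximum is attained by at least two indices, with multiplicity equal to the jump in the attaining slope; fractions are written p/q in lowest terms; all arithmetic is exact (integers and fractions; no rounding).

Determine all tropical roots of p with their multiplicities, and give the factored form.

hull edge (i=0, c=-8) to (i=1, c=8): slope 16, span 1
hull edge (i=1, c=8) to (i=2, c=6): slope -2, span 1
Factored form: p(x) = 6 ⊗ (x ⊕ (-16)) ⊗ (x ⊕ 2)
Answer: roots = -16 (mult 1), 2 (mult 1)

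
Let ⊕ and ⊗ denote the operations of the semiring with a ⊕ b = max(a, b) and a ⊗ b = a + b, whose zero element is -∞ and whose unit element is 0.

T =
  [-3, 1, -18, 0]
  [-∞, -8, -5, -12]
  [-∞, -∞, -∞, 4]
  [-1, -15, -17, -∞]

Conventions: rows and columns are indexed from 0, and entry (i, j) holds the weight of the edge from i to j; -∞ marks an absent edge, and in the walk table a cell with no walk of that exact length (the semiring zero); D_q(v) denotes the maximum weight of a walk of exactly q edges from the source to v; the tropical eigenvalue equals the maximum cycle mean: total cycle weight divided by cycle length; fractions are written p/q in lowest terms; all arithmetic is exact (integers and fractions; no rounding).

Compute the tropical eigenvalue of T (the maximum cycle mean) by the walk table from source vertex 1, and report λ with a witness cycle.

q=0: [-∞, 0, -∞, -∞]
q=1: [-∞, -8, -5, -12]
q=2: [-13, -16, -13, -1]
q=3: [-2, -12, -18, -9]
q=4: [-5, -1, -17, -2]
Optimal cycle mean attained by: cycle 0->1->2->3->0, total 1 + (-5) + 4 + (-1), length 4.
Answer: λ = -1/4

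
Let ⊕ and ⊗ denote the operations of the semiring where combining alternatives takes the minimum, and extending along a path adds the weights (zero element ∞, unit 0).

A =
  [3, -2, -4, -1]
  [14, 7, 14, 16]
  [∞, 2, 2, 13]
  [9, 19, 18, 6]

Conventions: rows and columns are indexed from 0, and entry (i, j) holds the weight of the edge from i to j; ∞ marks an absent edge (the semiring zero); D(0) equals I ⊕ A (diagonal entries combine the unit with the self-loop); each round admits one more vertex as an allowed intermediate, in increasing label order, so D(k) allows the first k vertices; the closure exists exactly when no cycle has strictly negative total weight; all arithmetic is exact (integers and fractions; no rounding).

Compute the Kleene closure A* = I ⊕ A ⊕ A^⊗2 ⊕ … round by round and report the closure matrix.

D(0):
  [0, -2, -4, -1]
  [14, 0, 14, 16]
  [∞, 2, 0, 13]
  [9, 19, 18, 0]
D(1):
  [0, -2, -4, -1]
  [14, 0, 10, 13]
  [∞, 2, 0, 13]
  [9, 7, 5, 0]
D(2):
  [0, -2, -4, -1]
  [14, 0, 10, 13]
  [16, 2, 0, 13]
  [9, 7, 5, 0]
D(3):
  [0, -2, -4, -1]
  [14, 0, 10, 13]
  [16, 2, 0, 13]
  [9, 7, 5, 0]
D(4):
  [0, -2, -4, -1]
  [14, 0, 10, 13]
  [16, 2, 0, 13]
  [9, 7, 5, 0]
Answer: A* = [[0, -2, -4, -1], [14, 0, 10, 13], [16, 2, 0, 13], [9, 7, 5, 0]]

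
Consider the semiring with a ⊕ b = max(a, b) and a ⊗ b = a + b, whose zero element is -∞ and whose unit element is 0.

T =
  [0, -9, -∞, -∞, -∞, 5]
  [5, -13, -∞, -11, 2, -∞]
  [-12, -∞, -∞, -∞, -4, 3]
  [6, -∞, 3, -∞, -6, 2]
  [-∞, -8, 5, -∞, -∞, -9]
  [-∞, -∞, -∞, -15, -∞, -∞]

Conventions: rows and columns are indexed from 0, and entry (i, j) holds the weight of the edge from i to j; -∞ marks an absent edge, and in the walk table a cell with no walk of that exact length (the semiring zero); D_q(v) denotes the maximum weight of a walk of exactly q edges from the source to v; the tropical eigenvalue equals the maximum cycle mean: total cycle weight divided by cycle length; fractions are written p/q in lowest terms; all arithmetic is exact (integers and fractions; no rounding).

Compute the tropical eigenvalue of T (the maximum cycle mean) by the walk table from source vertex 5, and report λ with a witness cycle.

q=0: [-∞, -∞, -∞, -∞, -∞, 0]
q=1: [-∞, -∞, -∞, -15, -∞, -∞]
q=2: [-9, -∞, -12, -∞, -21, -13]
q=3: [-9, -18, -16, -28, -16, -4]
q=4: [-9, -18, -11, -19, -16, -4]
q=5: [-9, -18, -11, -19, -15, -4]
q=6: [-9, -18, -10, -19, -15, -4]
Optimal cycle mean attained by: cycle 2->4->2, total (-4) + 5, length 2.
Answer: λ = 1/2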